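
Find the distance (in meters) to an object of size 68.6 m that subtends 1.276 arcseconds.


D = size / theta_rad, theta_rad = 1.276 * pi/(180*3600) = 6.186e-06, D = 1.109e+07

1.109e+07 m


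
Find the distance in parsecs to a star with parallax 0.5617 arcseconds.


d = 1/p = 1/0.5617 = 1.7803

1.7803 pc


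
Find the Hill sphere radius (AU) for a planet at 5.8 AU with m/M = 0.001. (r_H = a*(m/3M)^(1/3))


r_H = a * (m/3M)^(1/3) = 5.8 * (0.001/3)^(1/3) = 0.4021

0.4021 AU


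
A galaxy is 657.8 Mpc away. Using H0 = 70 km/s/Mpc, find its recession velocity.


v = H0 * d = 70 * 657.8 = 46046.0

46046.0 km/s


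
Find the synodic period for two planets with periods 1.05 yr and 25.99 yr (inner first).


1/P_syn = |1/P1 - 1/P2| = |1/1.05 - 1/25.99| => P_syn = 1.0942

1.0942 years


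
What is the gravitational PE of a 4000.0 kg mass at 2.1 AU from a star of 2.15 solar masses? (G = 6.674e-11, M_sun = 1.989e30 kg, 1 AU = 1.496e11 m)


M = 2.15 * 1.989e30 kg = 4.27635e+30 kg; r = 2.1 AU * 1.496e11 m/AU = 3.1416e+11 m. U = -GM*m/r = -(6.674e-11 * 4.27635e+30 * 4000.0) / 3.1416e+11 = -3.634e+12

-3.634e+12 J


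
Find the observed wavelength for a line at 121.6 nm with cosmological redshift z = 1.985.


lam_obs = lam_emit * (1 + z) = 121.6 * (1 + 1.985) = 362.976

362.976 nm


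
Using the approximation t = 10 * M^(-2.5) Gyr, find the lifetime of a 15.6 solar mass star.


t = 10 * M^(-2.5) = 10 * 15.6^(-2.5) = 0.0104

0.0104 Gyr


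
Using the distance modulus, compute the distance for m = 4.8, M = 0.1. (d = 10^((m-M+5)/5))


d = 10^((m - M + 5)/5) = 10^((4.8 - 0.1 + 5)/5) = 87.0964

87.0964 pc


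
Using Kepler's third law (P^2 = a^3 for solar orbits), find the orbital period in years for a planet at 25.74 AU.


P = a^(3/2) = 25.74^1.5 = 130.5909

130.5909 years


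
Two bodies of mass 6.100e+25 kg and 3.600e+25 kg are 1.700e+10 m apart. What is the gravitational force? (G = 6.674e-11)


F = G*m1*m2/r^2 = 6.674e-11 * 6.100e+25 * 3.600e+25 / (1.700e+10)^2 = 6.674e-11 * 2.196e+51 / 2.890e+20 = 5.071e+20

5.071e+20 N


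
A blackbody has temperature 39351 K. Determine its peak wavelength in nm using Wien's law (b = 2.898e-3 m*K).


lam_max = b / T = 2.898e-3 / 39351 = 7.364e-08 m = 73.6449 nm

73.6449 nm


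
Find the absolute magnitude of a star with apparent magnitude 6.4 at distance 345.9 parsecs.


M = m - 5*log10(d) + 5 = 6.4 - 5*log10(345.9) + 5 = -1.2948

-1.2948


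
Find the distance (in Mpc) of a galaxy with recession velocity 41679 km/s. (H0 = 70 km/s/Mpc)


d = v / H0 = 41679 / 70 = 595.4143

595.4143 Mpc


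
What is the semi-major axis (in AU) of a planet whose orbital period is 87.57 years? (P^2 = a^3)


a = P^(2/3) = 87.57^(2/3) = 19.7198

19.7198 AU


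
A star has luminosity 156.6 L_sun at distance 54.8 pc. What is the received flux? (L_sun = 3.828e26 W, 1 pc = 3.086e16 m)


F = L / (4*pi*d^2) = 5.995e+28 / (4*pi*(1.691e+18)^2) = 1.668e-09

1.668e-09 W/m^2


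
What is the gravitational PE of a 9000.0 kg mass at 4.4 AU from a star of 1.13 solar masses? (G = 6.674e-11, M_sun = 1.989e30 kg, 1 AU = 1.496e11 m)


M = 1.13 * 1.989e30 kg = 2.24757e+30 kg; r = 4.4 AU * 1.496e11 m/AU = 6.5824e+11 m. U = -GM*m/r = -(6.674e-11 * 2.24757e+30 * 9000.0) / 6.5824e+11 = -2.051e+12

-2.051e+12 J


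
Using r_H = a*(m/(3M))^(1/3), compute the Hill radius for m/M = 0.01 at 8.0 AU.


r_H = a * (m/3M)^(1/3) = 8.0 * (0.01/3)^(1/3) = 1.195

1.195 AU


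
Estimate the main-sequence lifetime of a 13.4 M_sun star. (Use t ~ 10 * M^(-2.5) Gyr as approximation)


t = 10 * M^(-2.5) = 10 * 13.4^(-2.5) = 0.0152

0.0152 Gyr


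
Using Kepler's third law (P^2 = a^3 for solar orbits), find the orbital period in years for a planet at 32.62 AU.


P = a^(3/2) = 32.62^1.5 = 186.3056

186.3056 years


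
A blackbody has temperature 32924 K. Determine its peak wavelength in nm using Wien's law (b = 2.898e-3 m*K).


lam_max = b / T = 2.898e-3 / 32924 = 8.802e-08 m = 88.0209 nm

88.0209 nm


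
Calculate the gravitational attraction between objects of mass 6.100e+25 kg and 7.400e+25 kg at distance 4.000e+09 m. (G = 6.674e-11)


F = G*m1*m2/r^2 = 6.674e-11 * 6.100e+25 * 7.400e+25 / (4.000e+09)^2 = 6.674e-11 * 4.514e+51 / 1.600e+19 = 1.883e+22

1.883e+22 N


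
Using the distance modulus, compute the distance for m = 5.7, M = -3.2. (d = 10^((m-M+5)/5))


d = 10^((m - M + 5)/5) = 10^((5.7 - -3.2 + 5)/5) = 602.5596

602.5596 pc


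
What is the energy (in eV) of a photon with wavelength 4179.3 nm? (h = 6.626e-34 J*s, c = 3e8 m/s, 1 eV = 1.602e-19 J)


E = hc/lambda = 6.626e-34 * 3e8 / 4.179e-06 = 4.756e-20 J = 0.2969 eV

0.2969 eV


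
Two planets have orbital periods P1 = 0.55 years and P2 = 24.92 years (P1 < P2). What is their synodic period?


1/P_syn = |1/P1 - 1/P2| = |1/0.55 - 1/24.92| => P_syn = 0.5624

0.5624 years


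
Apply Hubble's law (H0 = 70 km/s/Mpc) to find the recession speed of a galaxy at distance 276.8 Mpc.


v = H0 * d = 70 * 276.8 = 19376.0

19376.0 km/s


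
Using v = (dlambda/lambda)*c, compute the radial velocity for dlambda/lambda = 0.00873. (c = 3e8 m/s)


v = (dlambda/lambda) * c = 0.00873 * 3e8 = 2.619e+06

2.619e+06 m/s


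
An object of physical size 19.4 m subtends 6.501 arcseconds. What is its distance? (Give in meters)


D = size / theta_rad, theta_rad = 6.501 * pi/(180*3600) = 3.152e-05, D = 615526.4177

615526.4177 m


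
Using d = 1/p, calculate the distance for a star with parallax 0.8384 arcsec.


d = 1/p = 1/0.8384 = 1.1927

1.1927 pc


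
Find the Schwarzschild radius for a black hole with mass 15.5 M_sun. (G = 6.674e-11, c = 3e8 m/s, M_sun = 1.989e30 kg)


M = 15.5 * 1.989e30 kg = 3.08295e+31 kg. rs = 2GM/c^2 = 2 * 6.674e-11 * 3.08295e+31 / (3e8)^2 = 45723.574

45723.574 m


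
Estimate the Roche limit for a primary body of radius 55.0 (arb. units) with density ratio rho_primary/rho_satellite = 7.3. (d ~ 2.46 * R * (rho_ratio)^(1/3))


d_Roche = 2.46 * 55.0 * 7.3^(1/3) = 262.4654

262.4654


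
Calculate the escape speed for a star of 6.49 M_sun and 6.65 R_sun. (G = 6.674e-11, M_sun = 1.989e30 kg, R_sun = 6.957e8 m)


M = 6.49 * 1.989e30 kg = 1.290861e+31 kg; R = 6.65 * 6.957e8 m = 4.626405e+09 m. v_esc = sqrt(2GM/R) = sqrt(2 * 6.674e-11 * 1.290861e+31 / 4.626405e+09) = 610275.6116

610275.6116 m/s


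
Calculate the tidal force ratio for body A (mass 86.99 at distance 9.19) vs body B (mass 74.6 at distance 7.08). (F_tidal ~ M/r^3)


Ratio = (M1/r1^3) / (M2/r2^3) = (86.99/9.19^3) / (74.6/7.08^3) = 0.5332

0.5332


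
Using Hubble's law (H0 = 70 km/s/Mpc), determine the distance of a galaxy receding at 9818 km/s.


d = v / H0 = 9818 / 70 = 140.2571

140.2571 Mpc


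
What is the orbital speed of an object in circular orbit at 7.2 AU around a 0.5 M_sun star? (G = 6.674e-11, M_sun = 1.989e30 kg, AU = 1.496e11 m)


v = sqrt(GM/r) = sqrt(6.674e-11 * 9.945e+29 / 1.077e+12) = 7849.8878

7849.8878 m/s


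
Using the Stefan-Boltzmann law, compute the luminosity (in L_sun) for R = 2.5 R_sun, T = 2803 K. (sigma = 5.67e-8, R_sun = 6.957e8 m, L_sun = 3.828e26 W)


R = 2.5 * 6.957e8 m = 1.73925e+09 m. L = 4*pi*R^2*sigma*T^4 = 4*pi*(1.73925e+09)^2 * 5.67e-8 * 2803^4 = 1.330483025e+26 W. L/L_sun = 1.330483025e+26 / 3.828e26 = 0.3476

0.3476 L_sun


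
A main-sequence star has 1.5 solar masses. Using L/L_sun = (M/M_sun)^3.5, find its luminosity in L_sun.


L/L_sun = (M/M_sun)^3.5 = 1.5^3.5 = 4.1335

4.1335 L_sun


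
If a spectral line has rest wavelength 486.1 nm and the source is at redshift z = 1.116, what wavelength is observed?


lam_obs = lam_emit * (1 + z) = 486.1 * (1 + 1.116) = 1028.5876

1028.5876 nm


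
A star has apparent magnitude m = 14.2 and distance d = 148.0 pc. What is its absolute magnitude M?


M = m - 5*log10(d) + 5 = 14.2 - 5*log10(148.0) + 5 = 8.3487

8.3487


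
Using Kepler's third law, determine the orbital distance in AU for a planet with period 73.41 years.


a = P^(2/3) = 73.41^(2/3) = 17.5322

17.5322 AU


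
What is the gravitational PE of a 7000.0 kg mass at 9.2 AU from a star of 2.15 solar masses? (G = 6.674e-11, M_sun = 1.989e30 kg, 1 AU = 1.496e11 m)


M = 2.15 * 1.989e30 kg = 4.27635e+30 kg; r = 9.2 AU * 1.496e11 m/AU = 1.37632e+12 m. U = -GM*m/r = -(6.674e-11 * 4.27635e+30 * 7000.0) / 1.37632e+12 = -1.452e+12

-1.452e+12 J


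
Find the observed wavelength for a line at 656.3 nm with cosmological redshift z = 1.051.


lam_obs = lam_emit * (1 + z) = 656.3 * (1 + 1.051) = 1346.0713

1346.0713 nm


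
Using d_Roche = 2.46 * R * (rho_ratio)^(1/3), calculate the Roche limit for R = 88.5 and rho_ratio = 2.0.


d_Roche = 2.46 * 88.5 * 2.0^(1/3) = 274.2974

274.2974


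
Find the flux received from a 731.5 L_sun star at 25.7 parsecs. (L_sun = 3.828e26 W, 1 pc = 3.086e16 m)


F = L / (4*pi*d^2) = 2.800e+29 / (4*pi*(7.931e+17)^2) = 3.543e-08

3.543e-08 W/m^2


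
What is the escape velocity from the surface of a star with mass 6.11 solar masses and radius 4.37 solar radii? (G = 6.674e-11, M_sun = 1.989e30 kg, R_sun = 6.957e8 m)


M = 6.11 * 1.989e30 kg = 1.215279e+31 kg; R = 4.37 * 6.957e8 m = 3.040209e+09 m. v_esc = sqrt(2GM/R) = sqrt(2 * 6.674e-11 * 1.215279e+31 / 3.040209e+09) = 730456.5294

730456.5294 m/s


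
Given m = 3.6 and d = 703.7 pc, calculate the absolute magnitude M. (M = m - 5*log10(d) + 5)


M = m - 5*log10(d) + 5 = 3.6 - 5*log10(703.7) + 5 = -5.6369

-5.6369


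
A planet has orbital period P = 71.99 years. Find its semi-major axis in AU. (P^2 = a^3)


a = P^(2/3) = 71.99^(2/3) = 17.3054

17.3054 AU


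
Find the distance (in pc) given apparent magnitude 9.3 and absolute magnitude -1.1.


d = 10^((m - M + 5)/5) = 10^((9.3 - -1.1 + 5)/5) = 1202.2644

1202.2644 pc


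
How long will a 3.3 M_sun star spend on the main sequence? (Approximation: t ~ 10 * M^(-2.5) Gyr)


t = 10 * M^(-2.5) = 10 * 3.3^(-2.5) = 0.5055

0.5055 Gyr


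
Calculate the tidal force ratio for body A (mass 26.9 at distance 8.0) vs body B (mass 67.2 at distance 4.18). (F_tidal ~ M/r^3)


Ratio = (M1/r1^3) / (M2/r2^3) = (26.9/8.0^3) / (67.2/4.18^3) = 0.0571

0.0571


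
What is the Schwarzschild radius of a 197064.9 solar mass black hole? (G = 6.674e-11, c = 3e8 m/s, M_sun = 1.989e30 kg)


M = 197064.9 * 1.989e30 kg = 3.919620861e+35 kg. rs = 2GM/c^2 = 2 * 6.674e-11 * 3.919620861e+35 / (3e8)^2 = 5.813e+08

5.813e+08 m


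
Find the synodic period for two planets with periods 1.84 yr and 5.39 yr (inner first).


1/P_syn = |1/P1 - 1/P2| = |1/1.84 - 1/5.39| => P_syn = 2.7937

2.7937 years


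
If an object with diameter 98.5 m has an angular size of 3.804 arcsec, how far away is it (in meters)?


D = size / theta_rad, theta_rad = 3.804 * pi/(180*3600) = 1.844e-05, D = 5.341e+06

5.341e+06 m


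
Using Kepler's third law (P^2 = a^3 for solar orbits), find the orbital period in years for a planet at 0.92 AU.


P = a^(3/2) = 0.92^1.5 = 0.8824

0.8824 years


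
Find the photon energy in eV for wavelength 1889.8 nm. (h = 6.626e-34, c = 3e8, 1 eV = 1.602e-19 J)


E = hc/lambda = 6.626e-34 * 3e8 / 1.890e-06 = 1.052e-19 J = 0.6566 eV

0.6566 eV


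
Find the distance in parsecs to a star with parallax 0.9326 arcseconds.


d = 1/p = 1/0.9326 = 1.0723

1.0723 pc


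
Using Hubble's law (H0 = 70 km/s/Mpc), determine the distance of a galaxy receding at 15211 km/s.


d = v / H0 = 15211 / 70 = 217.3

217.3 Mpc


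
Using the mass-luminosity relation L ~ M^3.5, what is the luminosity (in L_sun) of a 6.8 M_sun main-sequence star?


L/L_sun = (M/M_sun)^3.5 = 6.8^3.5 = 819.9383

819.9383 L_sun


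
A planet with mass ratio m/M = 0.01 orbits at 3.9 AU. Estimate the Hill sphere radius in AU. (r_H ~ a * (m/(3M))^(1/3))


r_H = a * (m/3M)^(1/3) = 3.9 * (0.01/3)^(1/3) = 0.5826

0.5826 AU


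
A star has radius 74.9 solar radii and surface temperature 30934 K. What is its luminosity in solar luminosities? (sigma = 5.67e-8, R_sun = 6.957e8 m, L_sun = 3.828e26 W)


R = 74.9 * 6.957e8 m = 5.210793e+10 m. L = 4*pi*R^2*sigma*T^4 = 4*pi*(5.210793e+10)^2 * 5.67e-8 * 30934^4 = 1.771515228e+33 W. L/L_sun = 1.771515228e+33 / 3.828e26 = 4.628e+06

4.628e+06 L_sun


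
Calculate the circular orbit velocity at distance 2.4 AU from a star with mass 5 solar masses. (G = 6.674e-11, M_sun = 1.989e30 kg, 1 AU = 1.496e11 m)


v = sqrt(GM/r) = sqrt(6.674e-11 * 9.945e+30 / 3.590e+11) = 42995.6063

42995.6063 m/s


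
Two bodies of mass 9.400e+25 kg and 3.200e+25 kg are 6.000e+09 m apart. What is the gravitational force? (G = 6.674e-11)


F = G*m1*m2/r^2 = 6.674e-11 * 9.400e+25 * 3.200e+25 / (6.000e+09)^2 = 6.674e-11 * 3.008e+51 / 3.600e+19 = 5.576e+21

5.576e+21 N


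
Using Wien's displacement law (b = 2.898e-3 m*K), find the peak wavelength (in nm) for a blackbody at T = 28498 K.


lam_max = b / T = 2.898e-3 / 28498 = 1.017e-07 m = 101.6913 nm

101.6913 nm


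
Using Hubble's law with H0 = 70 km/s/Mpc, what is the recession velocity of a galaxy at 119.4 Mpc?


v = H0 * d = 70 * 119.4 = 8358.0

8358.0 km/s


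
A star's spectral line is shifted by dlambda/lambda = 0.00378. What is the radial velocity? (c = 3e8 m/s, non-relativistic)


v = (dlambda/lambda) * c = 0.00378 * 3e8 = 1.134e+06

1.134e+06 m/s


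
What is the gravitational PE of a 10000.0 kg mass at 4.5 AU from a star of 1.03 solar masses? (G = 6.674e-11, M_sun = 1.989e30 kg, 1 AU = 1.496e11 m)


M = 1.03 * 1.989e30 kg = 2.04867e+30 kg; r = 4.5 AU * 1.496e11 m/AU = 6.732e+11 m. U = -GM*m/r = -(6.674e-11 * 2.04867e+30 * 10000.0) / 6.732e+11 = -2.031e+12

-2.031e+12 J


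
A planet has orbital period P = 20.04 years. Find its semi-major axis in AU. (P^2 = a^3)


a = P^(2/3) = 20.04^(2/3) = 7.3779

7.3779 AU


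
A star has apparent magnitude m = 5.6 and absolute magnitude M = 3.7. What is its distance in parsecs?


d = 10^((m - M + 5)/5) = 10^((5.6 - 3.7 + 5)/5) = 23.9883

23.9883 pc


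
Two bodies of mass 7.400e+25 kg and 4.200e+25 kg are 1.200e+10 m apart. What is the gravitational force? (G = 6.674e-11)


F = G*m1*m2/r^2 = 6.674e-11 * 7.400e+25 * 4.200e+25 / (1.200e+10)^2 = 6.674e-11 * 3.108e+51 / 1.440e+20 = 1.440e+21

1.440e+21 N


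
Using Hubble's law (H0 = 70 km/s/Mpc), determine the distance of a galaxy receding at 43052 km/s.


d = v / H0 = 43052 / 70 = 615.0286

615.0286 Mpc


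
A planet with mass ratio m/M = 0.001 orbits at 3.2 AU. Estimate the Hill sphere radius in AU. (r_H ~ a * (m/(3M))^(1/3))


r_H = a * (m/3M)^(1/3) = 3.2 * (0.001/3)^(1/3) = 0.2219

0.2219 AU


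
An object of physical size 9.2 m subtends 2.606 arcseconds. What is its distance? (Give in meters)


D = size / theta_rad, theta_rad = 2.606 * pi/(180*3600) = 1.263e-05, D = 728179.669

728179.669 m


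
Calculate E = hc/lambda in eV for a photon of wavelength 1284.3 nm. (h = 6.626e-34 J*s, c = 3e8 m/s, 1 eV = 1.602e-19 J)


E = hc/lambda = 6.626e-34 * 3e8 / 1.284e-06 = 1.548e-19 J = 0.9661 eV

0.9661 eV


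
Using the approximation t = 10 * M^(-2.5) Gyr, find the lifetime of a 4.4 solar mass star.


t = 10 * M^(-2.5) = 10 * 4.4^(-2.5) = 0.2462

0.2462 Gyr


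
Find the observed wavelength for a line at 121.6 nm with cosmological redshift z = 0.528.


lam_obs = lam_emit * (1 + z) = 121.6 * (1 + 0.528) = 185.8048

185.8048 nm


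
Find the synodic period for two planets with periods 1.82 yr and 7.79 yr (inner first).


1/P_syn = |1/P1 - 1/P2| = |1/1.82 - 1/7.79| => P_syn = 2.3748

2.3748 years


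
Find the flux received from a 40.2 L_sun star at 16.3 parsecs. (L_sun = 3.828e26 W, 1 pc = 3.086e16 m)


F = L / (4*pi*d^2) = 1.539e+28 / (4*pi*(5.030e+17)^2) = 4.840e-09

4.840e-09 W/m^2


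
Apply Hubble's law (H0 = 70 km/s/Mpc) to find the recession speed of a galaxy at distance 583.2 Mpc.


v = H0 * d = 70 * 583.2 = 40824.0

40824.0 km/s


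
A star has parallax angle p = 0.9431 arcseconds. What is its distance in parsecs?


d = 1/p = 1/0.9431 = 1.0603

1.0603 pc


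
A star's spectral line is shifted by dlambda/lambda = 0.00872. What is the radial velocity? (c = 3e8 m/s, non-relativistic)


v = (dlambda/lambda) * c = 0.00872 * 3e8 = 2.616e+06

2.616e+06 m/s


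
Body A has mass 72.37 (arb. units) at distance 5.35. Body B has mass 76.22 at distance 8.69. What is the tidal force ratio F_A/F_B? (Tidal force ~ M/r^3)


Ratio = (M1/r1^3) / (M2/r2^3) = (72.37/5.35^3) / (76.22/8.69^3) = 4.069

4.069


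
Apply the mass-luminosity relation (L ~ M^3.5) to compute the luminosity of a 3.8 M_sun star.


L/L_sun = (M/M_sun)^3.5 = 3.8^3.5 = 106.9652

106.9652 L_sun


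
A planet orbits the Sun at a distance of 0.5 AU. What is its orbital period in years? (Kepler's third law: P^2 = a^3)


P = a^(3/2) = 0.5^1.5 = 0.3536

0.3536 years


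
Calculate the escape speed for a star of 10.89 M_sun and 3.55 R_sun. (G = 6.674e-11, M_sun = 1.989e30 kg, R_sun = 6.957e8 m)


M = 10.89 * 1.989e30 kg = 2.166021e+31 kg; R = 3.55 * 6.957e8 m = 2.469735e+09 m. v_esc = sqrt(2GM/R) = sqrt(2 * 6.674e-11 * 2.166021e+31 / 2.469735e+09) = 1.082e+06

1.082e+06 m/s


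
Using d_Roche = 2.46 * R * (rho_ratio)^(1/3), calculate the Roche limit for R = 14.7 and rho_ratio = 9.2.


d_Roche = 2.46 * 14.7 * 9.2^(1/3) = 75.7731

75.7731


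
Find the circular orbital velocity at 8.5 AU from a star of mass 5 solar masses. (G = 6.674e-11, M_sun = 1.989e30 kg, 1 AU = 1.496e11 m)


v = sqrt(GM/r) = sqrt(6.674e-11 * 9.945e+30 / 1.272e+12) = 22846.5294

22846.5294 m/s


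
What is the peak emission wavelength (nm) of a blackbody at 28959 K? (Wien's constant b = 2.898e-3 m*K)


lam_max = b / T = 2.898e-3 / 28959 = 1.001e-07 m = 100.0725 nm

100.0725 nm


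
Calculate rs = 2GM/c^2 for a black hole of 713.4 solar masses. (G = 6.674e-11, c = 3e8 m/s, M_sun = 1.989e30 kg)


M = 713.4 * 1.989e30 kg = 1.4189526e+33 kg. rs = 2GM/c^2 = 2 * 6.674e-11 * 1.4189526e+33 / (3e8)^2 = 2.104e+06

2.104e+06 m


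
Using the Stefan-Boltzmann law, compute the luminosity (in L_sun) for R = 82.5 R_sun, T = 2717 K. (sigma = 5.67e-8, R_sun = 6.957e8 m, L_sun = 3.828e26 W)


R = 82.5 * 6.957e8 m = 5.739525e+10 m. L = 4*pi*R^2*sigma*T^4 = 4*pi*(5.739525e+10)^2 * 5.67e-8 * 2717^4 = 1.279096706e+29 W. L/L_sun = 1.279096706e+29 / 3.828e26 = 334.1423

334.1423 L_sun


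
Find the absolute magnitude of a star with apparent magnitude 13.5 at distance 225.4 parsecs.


M = m - 5*log10(d) + 5 = 13.5 - 5*log10(225.4) + 5 = 6.7352

6.7352


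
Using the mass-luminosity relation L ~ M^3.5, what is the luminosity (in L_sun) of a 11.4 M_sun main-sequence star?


L/L_sun = (M/M_sun)^3.5 = 11.4^3.5 = 5002.2683

5002.2683 L_sun


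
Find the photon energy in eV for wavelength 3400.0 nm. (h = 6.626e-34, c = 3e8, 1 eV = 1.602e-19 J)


E = hc/lambda = 6.626e-34 * 3e8 / 3.400e-06 = 5.846e-20 J = 0.3649 eV

0.3649 eV


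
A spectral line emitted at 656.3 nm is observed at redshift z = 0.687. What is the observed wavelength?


lam_obs = lam_emit * (1 + z) = 656.3 * (1 + 0.687) = 1107.1781

1107.1781 nm


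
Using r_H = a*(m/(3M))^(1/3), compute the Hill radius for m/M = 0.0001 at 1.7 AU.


r_H = a * (m/3M)^(1/3) = 1.7 * (0.0001/3)^(1/3) = 0.0547

0.0547 AU


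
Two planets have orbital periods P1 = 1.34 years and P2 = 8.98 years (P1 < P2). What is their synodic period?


1/P_syn = |1/P1 - 1/P2| = |1/1.34 - 1/8.98| => P_syn = 1.575

1.575 years


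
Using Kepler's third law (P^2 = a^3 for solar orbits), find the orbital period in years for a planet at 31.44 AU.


P = a^(3/2) = 31.44^1.5 = 176.2884

176.2884 years


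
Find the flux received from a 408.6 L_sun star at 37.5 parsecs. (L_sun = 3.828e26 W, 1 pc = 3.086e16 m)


F = L / (4*pi*d^2) = 1.564e+29 / (4*pi*(1.157e+18)^2) = 9.294e-09

9.294e-09 W/m^2


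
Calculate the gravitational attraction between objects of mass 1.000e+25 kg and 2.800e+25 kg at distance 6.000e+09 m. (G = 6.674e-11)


F = G*m1*m2/r^2 = 6.674e-11 * 1.000e+25 * 2.800e+25 / (6.000e+09)^2 = 6.674e-11 * 2.800e+50 / 3.600e+19 = 5.191e+20

5.191e+20 N


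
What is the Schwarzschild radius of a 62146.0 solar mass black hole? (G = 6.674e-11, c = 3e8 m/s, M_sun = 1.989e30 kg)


M = 62146.0 * 1.989e30 kg = 1.23608394e+35 kg. rs = 2GM/c^2 = 2 * 6.674e-11 * 1.23608394e+35 / (3e8)^2 = 1.833e+08

1.833e+08 m


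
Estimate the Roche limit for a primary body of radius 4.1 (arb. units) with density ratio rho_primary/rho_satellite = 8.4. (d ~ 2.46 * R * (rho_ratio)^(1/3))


d_Roche = 2.46 * 4.1 * 8.4^(1/3) = 20.5027

20.5027


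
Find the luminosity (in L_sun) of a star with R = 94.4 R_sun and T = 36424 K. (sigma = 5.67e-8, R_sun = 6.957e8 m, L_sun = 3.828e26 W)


R = 94.4 * 6.957e8 m = 6.567408e+10 m. L = 4*pi*R^2*sigma*T^4 = 4*pi*(6.567408e+10)^2 * 5.67e-8 * 36424^4 = 5.409180421e+33 W. L/L_sun = 5.409180421e+33 / 3.828e26 = 1.413e+07

1.413e+07 L_sun


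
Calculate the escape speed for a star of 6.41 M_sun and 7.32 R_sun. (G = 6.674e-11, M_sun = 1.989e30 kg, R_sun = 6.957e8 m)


M = 6.41 * 1.989e30 kg = 1.274949e+31 kg; R = 7.32 * 6.957e8 m = 5.092524e+09 m. v_esc = sqrt(2GM/R) = sqrt(2 * 6.674e-11 * 1.274949e+31 / 5.092524e+09) = 578080.0251

578080.0251 m/s


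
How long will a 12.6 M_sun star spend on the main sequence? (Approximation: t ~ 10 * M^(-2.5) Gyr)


t = 10 * M^(-2.5) = 10 * 12.6^(-2.5) = 0.0177

0.0177 Gyr


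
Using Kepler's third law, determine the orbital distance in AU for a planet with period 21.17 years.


a = P^(2/3) = 21.17^(2/3) = 7.6527

7.6527 AU


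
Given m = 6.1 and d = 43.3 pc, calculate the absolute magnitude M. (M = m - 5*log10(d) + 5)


M = m - 5*log10(d) + 5 = 6.1 - 5*log10(43.3) + 5 = 2.9176

2.9176


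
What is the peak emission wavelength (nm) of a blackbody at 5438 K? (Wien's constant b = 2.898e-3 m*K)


lam_max = b / T = 2.898e-3 / 5438 = 5.329e-07 m = 532.9165 nm

532.9165 nm


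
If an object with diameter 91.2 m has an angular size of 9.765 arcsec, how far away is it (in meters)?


D = size / theta_rad, theta_rad = 9.765 * pi/(180*3600) = 4.734e-05, D = 1.926e+06

1.926e+06 m


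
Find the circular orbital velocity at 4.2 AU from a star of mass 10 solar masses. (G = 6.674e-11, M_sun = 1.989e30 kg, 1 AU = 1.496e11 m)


v = sqrt(GM/r) = sqrt(6.674e-11 * 1.989e+31 / 6.283e+11) = 45964.2365

45964.2365 m/s


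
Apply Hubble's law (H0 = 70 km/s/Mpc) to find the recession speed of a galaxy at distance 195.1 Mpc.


v = H0 * d = 70 * 195.1 = 13657.0

13657.0 km/s


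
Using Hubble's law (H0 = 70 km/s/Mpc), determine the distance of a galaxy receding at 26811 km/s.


d = v / H0 = 26811 / 70 = 383.0143

383.0143 Mpc


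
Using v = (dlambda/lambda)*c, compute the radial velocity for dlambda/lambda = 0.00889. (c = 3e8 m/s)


v = (dlambda/lambda) * c = 0.00889 * 3e8 = 2.667e+06

2.667e+06 m/s


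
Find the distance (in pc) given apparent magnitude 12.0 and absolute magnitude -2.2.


d = 10^((m - M + 5)/5) = 10^((12.0 - -2.2 + 5)/5) = 6918.3097

6918.3097 pc


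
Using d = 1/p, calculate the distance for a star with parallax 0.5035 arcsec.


d = 1/p = 1/0.5035 = 1.9861

1.9861 pc


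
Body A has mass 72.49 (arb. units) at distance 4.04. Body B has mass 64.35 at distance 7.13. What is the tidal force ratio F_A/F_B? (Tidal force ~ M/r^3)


Ratio = (M1/r1^3) / (M2/r2^3) = (72.49/4.04^3) / (64.35/7.13^3) = 6.1923

6.1923


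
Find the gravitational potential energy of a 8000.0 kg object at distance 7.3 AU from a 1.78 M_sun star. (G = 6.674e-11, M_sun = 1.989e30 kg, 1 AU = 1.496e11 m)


M = 1.78 * 1.989e30 kg = 3.54042e+30 kg; r = 7.3 AU * 1.496e11 m/AU = 1.09208e+12 m. U = -GM*m/r = -(6.674e-11 * 3.54042e+30 * 8000.0) / 1.09208e+12 = -1.731e+12

-1.731e+12 J


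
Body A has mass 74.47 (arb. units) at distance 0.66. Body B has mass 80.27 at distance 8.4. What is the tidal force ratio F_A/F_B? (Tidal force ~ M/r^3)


Ratio = (M1/r1^3) / (M2/r2^3) = (74.47/0.66^3) / (80.27/8.4^3) = 1912.644

1912.644


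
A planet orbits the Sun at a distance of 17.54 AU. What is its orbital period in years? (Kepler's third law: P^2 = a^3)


P = a^(3/2) = 17.54^1.5 = 73.4589

73.4589 years


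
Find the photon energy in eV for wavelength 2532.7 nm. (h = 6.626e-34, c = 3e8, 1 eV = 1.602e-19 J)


E = hc/lambda = 6.626e-34 * 3e8 / 2.533e-06 = 7.849e-20 J = 0.4899 eV

0.4899 eV


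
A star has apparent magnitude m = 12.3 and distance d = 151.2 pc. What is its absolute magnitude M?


M = m - 5*log10(d) + 5 = 12.3 - 5*log10(151.2) + 5 = 6.4022

6.4022


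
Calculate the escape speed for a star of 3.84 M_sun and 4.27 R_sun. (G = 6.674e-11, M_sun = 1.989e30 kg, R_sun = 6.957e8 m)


M = 3.84 * 1.989e30 kg = 7.63776e+30 kg; R = 4.27 * 6.957e8 m = 2.970639e+09 m. v_esc = sqrt(2GM/R) = sqrt(2 * 6.674e-11 * 7.63776e+30 / 2.970639e+09) = 585822.6561

585822.6561 m/s


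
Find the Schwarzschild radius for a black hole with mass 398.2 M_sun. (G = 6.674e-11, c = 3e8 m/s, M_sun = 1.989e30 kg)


M = 398.2 * 1.989e30 kg = 7.920198e+32 kg. rs = 2GM/c^2 = 2 * 6.674e-11 * 7.920198e+32 / (3e8)^2 = 1.175e+06

1.175e+06 m


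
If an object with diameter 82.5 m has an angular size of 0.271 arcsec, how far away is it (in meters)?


D = size / theta_rad, theta_rad = 0.271 * pi/(180*3600) = 1.314e-06, D = 6.279e+07

6.279e+07 m


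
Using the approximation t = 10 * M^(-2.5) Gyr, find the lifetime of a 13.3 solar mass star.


t = 10 * M^(-2.5) = 10 * 13.3^(-2.5) = 0.0155

0.0155 Gyr


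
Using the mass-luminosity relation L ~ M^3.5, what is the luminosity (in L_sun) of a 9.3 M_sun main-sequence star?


L/L_sun = (M/M_sun)^3.5 = 9.3^3.5 = 2452.9592

2452.9592 L_sun


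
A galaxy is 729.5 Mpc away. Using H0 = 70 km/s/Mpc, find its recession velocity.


v = H0 * d = 70 * 729.5 = 51065.0

51065.0 km/s


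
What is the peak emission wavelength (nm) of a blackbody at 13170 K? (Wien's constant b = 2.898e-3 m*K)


lam_max = b / T = 2.898e-3 / 13170 = 2.200e-07 m = 220.0456 nm

220.0456 nm


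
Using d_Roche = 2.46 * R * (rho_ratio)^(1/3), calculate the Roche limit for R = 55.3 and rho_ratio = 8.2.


d_Roche = 2.46 * 55.3 * 8.2^(1/3) = 274.3247

274.3247


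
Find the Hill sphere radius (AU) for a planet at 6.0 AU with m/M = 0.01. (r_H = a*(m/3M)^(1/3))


r_H = a * (m/3M)^(1/3) = 6.0 * (0.01/3)^(1/3) = 0.8963

0.8963 AU


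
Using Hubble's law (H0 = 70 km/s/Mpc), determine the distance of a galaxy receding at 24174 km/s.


d = v / H0 = 24174 / 70 = 345.3429

345.3429 Mpc


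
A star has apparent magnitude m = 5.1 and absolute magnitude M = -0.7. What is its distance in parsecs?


d = 10^((m - M + 5)/5) = 10^((5.1 - -0.7 + 5)/5) = 144.544

144.544 pc


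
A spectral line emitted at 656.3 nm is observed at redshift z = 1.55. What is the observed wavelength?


lam_obs = lam_emit * (1 + z) = 656.3 * (1 + 1.55) = 1673.565

1673.565 nm


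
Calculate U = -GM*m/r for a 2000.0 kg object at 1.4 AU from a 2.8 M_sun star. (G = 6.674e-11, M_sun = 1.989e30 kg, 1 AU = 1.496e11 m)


M = 2.8 * 1.989e30 kg = 5.5692e+30 kg; r = 1.4 AU * 1.496e11 m/AU = 2.0944e+11 m. U = -GM*m/r = -(6.674e-11 * 5.5692e+30 * 2000.0) / 2.0944e+11 = -3.549e+12

-3.549e+12 J


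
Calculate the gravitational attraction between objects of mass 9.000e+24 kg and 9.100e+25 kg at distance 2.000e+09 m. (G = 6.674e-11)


F = G*m1*m2/r^2 = 6.674e-11 * 9.000e+24 * 9.100e+25 / (2.000e+09)^2 = 6.674e-11 * 8.190e+50 / 4.000e+18 = 1.367e+22

1.367e+22 N


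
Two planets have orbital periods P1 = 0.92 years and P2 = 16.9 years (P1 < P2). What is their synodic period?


1/P_syn = |1/P1 - 1/P2| = |1/0.92 - 1/16.9| => P_syn = 0.973

0.973 years


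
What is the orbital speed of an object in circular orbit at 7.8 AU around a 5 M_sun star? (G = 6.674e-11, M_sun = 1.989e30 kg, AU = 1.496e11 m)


v = sqrt(GM/r) = sqrt(6.674e-11 * 9.945e+30 / 1.167e+12) = 23849.6712

23849.6712 m/s


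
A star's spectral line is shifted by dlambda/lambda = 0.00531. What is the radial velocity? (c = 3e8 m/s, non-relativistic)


v = (dlambda/lambda) * c = 0.00531 * 3e8 = 1.593e+06

1.593e+06 m/s


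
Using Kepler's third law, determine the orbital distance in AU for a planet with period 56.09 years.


a = P^(2/3) = 56.09^(2/3) = 14.6529

14.6529 AU


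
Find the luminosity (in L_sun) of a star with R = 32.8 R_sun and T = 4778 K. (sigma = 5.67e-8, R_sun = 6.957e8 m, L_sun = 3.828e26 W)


R = 32.8 * 6.957e8 m = 2.281896e+10 m. L = 4*pi*R^2*sigma*T^4 = 4*pi*(2.281896e+10)^2 * 5.67e-8 * 4778^4 = 1.933611404e+29 W. L/L_sun = 1.933611404e+29 / 3.828e26 = 505.1231

505.1231 L_sun


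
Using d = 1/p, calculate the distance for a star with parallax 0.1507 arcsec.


d = 1/p = 1/0.1507 = 6.6357

6.6357 pc


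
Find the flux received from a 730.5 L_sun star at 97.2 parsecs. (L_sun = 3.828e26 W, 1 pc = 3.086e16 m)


F = L / (4*pi*d^2) = 2.796e+29 / (4*pi*(3.000e+18)^2) = 2.473e-09

2.473e-09 W/m^2


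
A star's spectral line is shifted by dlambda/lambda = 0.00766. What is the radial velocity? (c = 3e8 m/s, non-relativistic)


v = (dlambda/lambda) * c = 0.00766 * 3e8 = 2.298e+06

2.298e+06 m/s


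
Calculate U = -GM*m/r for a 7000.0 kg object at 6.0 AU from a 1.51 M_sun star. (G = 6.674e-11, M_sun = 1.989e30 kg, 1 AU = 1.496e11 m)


M = 1.51 * 1.989e30 kg = 3.00339e+30 kg; r = 6.0 AU * 1.496e11 m/AU = 8.976e+11 m. U = -GM*m/r = -(6.674e-11 * 3.00339e+30 * 7000.0) / 8.976e+11 = -1.563e+12

-1.563e+12 J


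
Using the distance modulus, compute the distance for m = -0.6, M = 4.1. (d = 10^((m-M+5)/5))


d = 10^((m - M + 5)/5) = 10^((-0.6 - 4.1 + 5)/5) = 1.1482

1.1482 pc


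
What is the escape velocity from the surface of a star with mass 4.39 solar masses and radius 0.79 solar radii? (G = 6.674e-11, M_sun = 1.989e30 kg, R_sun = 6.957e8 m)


M = 4.39 * 1.989e30 kg = 8.73171e+30 kg; R = 0.79 * 6.957e8 m = 5.49603e+08 m. v_esc = sqrt(2GM/R) = sqrt(2 * 6.674e-11 * 8.73171e+30 / 5.49603e+08) = 1.456e+06

1.456e+06 m/s


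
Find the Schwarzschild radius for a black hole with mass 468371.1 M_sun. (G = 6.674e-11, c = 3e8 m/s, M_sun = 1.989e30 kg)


M = 468371.1 * 1.989e30 kg = 9.315901179e+35 kg. rs = 2GM/c^2 = 2 * 6.674e-11 * 9.315901179e+35 / (3e8)^2 = 1.382e+09

1.382e+09 m


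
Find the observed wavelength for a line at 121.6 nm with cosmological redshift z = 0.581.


lam_obs = lam_emit * (1 + z) = 121.6 * (1 + 0.581) = 192.2496

192.2496 nm


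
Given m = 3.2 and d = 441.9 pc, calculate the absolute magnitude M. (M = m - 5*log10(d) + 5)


M = m - 5*log10(d) + 5 = 3.2 - 5*log10(441.9) + 5 = -5.0266

-5.0266


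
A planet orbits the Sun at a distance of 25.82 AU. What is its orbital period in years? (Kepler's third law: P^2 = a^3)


P = a^(3/2) = 25.82^1.5 = 131.2002

131.2002 years


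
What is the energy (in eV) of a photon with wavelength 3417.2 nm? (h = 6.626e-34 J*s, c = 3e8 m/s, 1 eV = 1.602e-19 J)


E = hc/lambda = 6.626e-34 * 3e8 / 3.417e-06 = 5.817e-20 J = 0.3631 eV

0.3631 eV


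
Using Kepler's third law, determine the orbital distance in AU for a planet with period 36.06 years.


a = P^(2/3) = 36.06^(2/3) = 10.9148

10.9148 AU


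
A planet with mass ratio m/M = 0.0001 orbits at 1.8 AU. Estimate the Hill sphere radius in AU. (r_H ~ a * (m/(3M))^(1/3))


r_H = a * (m/3M)^(1/3) = 1.8 * (0.0001/3)^(1/3) = 0.0579

0.0579 AU


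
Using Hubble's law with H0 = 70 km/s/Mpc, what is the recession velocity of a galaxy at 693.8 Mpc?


v = H0 * d = 70 * 693.8 = 48566.0

48566.0 km/s


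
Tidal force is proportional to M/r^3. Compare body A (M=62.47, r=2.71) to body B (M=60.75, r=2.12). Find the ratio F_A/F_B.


Ratio = (M1/r1^3) / (M2/r2^3) = (62.47/2.71^3) / (60.75/2.12^3) = 0.4923

0.4923


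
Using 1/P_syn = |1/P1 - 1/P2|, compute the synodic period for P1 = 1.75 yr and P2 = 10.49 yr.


1/P_syn = |1/P1 - 1/P2| = |1/1.75 - 1/10.49| => P_syn = 2.1004

2.1004 years


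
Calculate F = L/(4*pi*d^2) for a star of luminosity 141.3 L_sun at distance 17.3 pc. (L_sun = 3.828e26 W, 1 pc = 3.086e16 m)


F = L / (4*pi*d^2) = 5.409e+28 / (4*pi*(5.339e+17)^2) = 1.510e-08

1.510e-08 W/m^2


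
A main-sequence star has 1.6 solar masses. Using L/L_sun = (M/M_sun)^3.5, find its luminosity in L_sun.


L/L_sun = (M/M_sun)^3.5 = 1.6^3.5 = 5.1811

5.1811 L_sun


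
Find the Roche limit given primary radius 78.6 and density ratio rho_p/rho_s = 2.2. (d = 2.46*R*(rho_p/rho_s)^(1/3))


d_Roche = 2.46 * 78.6 * 2.2^(1/3) = 251.4772

251.4772


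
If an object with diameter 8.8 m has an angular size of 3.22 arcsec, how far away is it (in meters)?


D = size / theta_rad, theta_rad = 3.22 * pi/(180*3600) = 1.561e-05, D = 563705.0606

563705.0606 m


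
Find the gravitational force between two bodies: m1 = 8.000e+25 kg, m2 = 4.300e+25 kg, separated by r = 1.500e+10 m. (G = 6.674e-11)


F = G*m1*m2/r^2 = 6.674e-11 * 8.000e+25 * 4.300e+25 / (1.500e+10)^2 = 6.674e-11 * 3.440e+51 / 2.250e+20 = 1.020e+21

1.020e+21 N


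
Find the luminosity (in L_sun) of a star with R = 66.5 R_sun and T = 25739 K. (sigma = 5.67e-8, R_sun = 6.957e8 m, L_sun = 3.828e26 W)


R = 66.5 * 6.957e8 m = 4.626405e+10 m. L = 4*pi*R^2*sigma*T^4 = 4*pi*(4.626405e+10)^2 * 5.67e-8 * 25739^4 = 6.693401856e+32 W. L/L_sun = 6.693401856e+32 / 3.828e26 = 1.749e+06

1.749e+06 L_sun


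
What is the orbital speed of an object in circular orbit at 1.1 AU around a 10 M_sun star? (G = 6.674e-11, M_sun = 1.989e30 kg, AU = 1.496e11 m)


v = sqrt(GM/r) = sqrt(6.674e-11 * 1.989e+31 / 1.646e+11) = 89814.8923

89814.8923 m/s


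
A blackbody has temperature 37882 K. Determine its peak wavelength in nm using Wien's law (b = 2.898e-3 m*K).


lam_max = b / T = 2.898e-3 / 37882 = 7.650e-08 m = 76.5007 nm

76.5007 nm


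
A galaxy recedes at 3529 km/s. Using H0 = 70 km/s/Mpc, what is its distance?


d = v / H0 = 3529 / 70 = 50.4143

50.4143 Mpc


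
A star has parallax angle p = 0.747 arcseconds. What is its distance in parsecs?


d = 1/p = 1/0.747 = 1.3387

1.3387 pc


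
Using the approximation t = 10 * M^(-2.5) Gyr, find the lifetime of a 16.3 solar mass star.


t = 10 * M^(-2.5) = 10 * 16.3^(-2.5) = 0.0093

0.0093 Gyr


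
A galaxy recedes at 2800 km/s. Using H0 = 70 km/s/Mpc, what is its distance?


d = v / H0 = 2800 / 70 = 40.0

40.0 Mpc


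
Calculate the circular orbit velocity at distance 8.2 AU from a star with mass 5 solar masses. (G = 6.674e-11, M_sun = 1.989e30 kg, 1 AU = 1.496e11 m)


v = sqrt(GM/r) = sqrt(6.674e-11 * 9.945e+30 / 1.227e+12) = 23260.6996

23260.6996 m/s


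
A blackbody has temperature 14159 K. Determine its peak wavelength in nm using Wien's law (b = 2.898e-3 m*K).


lam_max = b / T = 2.898e-3 / 14159 = 2.047e-07 m = 204.6755 nm

204.6755 nm


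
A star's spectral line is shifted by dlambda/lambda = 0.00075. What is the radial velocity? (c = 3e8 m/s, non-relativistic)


v = (dlambda/lambda) * c = 0.00075 * 3e8 = 225000.0

225000.0 m/s


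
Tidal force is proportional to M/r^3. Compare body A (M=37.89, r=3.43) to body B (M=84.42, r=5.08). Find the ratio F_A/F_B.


Ratio = (M1/r1^3) / (M2/r2^3) = (37.89/3.43^3) / (84.42/5.08^3) = 1.4581

1.4581


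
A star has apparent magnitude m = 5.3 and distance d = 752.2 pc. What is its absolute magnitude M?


M = m - 5*log10(d) + 5 = 5.3 - 5*log10(752.2) + 5 = -4.0817

-4.0817


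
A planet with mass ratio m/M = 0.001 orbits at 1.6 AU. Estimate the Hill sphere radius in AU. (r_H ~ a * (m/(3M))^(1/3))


r_H = a * (m/3M)^(1/3) = 1.6 * (0.001/3)^(1/3) = 0.1109

0.1109 AU


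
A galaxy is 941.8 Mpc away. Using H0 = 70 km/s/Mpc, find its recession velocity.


v = H0 * d = 70 * 941.8 = 65926.0

65926.0 km/s


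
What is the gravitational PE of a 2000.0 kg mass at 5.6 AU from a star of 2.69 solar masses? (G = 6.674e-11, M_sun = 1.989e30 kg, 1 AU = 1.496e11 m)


M = 2.69 * 1.989e30 kg = 5.35041e+30 kg; r = 5.6 AU * 1.496e11 m/AU = 8.3776e+11 m. U = -GM*m/r = -(6.674e-11 * 5.35041e+30 * 2000.0) / 8.3776e+11 = -8.525e+11

-8.525e+11 J


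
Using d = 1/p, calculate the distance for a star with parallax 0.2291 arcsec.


d = 1/p = 1/0.2291 = 4.3649

4.3649 pc


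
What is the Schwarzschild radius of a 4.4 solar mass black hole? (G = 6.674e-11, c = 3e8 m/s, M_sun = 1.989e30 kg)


M = 4.4 * 1.989e30 kg = 8.7516e+30 kg. rs = 2GM/c^2 = 2 * 6.674e-11 * 8.7516e+30 / (3e8)^2 = 12979.5952

12979.5952 m


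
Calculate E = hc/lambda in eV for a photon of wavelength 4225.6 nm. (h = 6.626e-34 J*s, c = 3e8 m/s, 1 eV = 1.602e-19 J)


E = hc/lambda = 6.626e-34 * 3e8 / 4.226e-06 = 4.704e-20 J = 0.2936 eV

0.2936 eV


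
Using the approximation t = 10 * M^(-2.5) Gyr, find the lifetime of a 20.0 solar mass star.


t = 10 * M^(-2.5) = 10 * 20.0^(-2.5) = 0.0056

0.0056 Gyr


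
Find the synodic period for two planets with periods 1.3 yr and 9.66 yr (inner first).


1/P_syn = |1/P1 - 1/P2| = |1/1.3 - 1/9.66| => P_syn = 1.5022

1.5022 years


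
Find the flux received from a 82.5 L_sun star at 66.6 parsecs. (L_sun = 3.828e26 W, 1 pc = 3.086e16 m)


F = L / (4*pi*d^2) = 3.158e+28 / (4*pi*(2.055e+18)^2) = 5.949e-10

5.949e-10 W/m^2


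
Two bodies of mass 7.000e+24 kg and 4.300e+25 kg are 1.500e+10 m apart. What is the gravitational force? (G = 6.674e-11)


F = G*m1*m2/r^2 = 6.674e-11 * 7.000e+24 * 4.300e+25 / (1.500e+10)^2 = 6.674e-11 * 3.010e+50 / 2.250e+20 = 8.928e+19

8.928e+19 N


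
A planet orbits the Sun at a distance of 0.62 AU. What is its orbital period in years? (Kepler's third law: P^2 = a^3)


P = a^(3/2) = 0.62^1.5 = 0.4882

0.4882 years


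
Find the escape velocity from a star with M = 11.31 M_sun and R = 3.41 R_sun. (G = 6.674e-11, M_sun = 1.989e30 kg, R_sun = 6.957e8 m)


M = 11.31 * 1.989e30 kg = 2.249559e+31 kg; R = 3.41 * 6.957e8 m = 2.372337e+09 m. v_esc = sqrt(2GM/R) = sqrt(2 * 6.674e-11 * 2.249559e+31 / 2.372337e+09) = 1.125e+06

1.125e+06 m/s


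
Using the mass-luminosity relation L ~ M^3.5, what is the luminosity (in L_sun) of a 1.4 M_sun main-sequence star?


L/L_sun = (M/M_sun)^3.5 = 1.4^3.5 = 3.2467

3.2467 L_sun


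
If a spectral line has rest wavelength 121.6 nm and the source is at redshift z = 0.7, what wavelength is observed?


lam_obs = lam_emit * (1 + z) = 121.6 * (1 + 0.7) = 206.72

206.72 nm


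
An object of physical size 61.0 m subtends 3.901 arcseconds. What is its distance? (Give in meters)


D = size / theta_rad, theta_rad = 3.901 * pi/(180*3600) = 1.891e-05, D = 3.225e+06

3.225e+06 m


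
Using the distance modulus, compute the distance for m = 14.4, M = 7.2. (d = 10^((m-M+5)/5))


d = 10^((m - M + 5)/5) = 10^((14.4 - 7.2 + 5)/5) = 275.4229

275.4229 pc


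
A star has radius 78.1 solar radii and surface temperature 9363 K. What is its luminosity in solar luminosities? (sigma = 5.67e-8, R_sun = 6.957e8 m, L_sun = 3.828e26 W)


R = 78.1 * 6.957e8 m = 5.433417e+10 m. L = 4*pi*R^2*sigma*T^4 = 4*pi*(5.433417e+10)^2 * 5.67e-8 * 9363^4 = 1.616587033e+31 W. L/L_sun = 1.616587033e+31 / 3.828e26 = 42230.5913

42230.5913 L_sun


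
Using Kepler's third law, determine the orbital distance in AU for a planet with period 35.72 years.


a = P^(2/3) = 35.72^(2/3) = 10.8461

10.8461 AU


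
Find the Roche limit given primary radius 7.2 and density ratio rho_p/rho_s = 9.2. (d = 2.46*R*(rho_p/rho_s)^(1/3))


d_Roche = 2.46 * 7.2 * 9.2^(1/3) = 37.1134

37.1134
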